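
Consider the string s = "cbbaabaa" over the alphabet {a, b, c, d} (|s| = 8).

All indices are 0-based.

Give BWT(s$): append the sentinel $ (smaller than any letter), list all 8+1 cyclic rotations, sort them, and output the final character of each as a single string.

rank  rotation   last
    0  $cbbaabaa  a
    1  a$cbbaaba  a
    2  aa$cbbaab  b
    3  aabaa$cbb  b
    4  abaa$cbba  a
    5  baa$cbbaa  a
    6  baabaa$cb  b
    7  bbaabaa$c  c
    8  cbbaabaa$  $

aabbaabc$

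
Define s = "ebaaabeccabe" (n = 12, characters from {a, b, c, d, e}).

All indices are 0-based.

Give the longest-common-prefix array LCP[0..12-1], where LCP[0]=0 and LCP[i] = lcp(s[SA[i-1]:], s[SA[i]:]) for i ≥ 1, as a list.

[0, 2, 1, 3, 0, 1, 2, 0, 1, 0, 1, 1]

rank→(start, suffix):
  0 → (2, 'aaabeccabe')
  1 → (3, 'aabeccabe')
  2 → (9, 'abe')
  3 → (4, 'abeccabe')
  4 → (1, 'baaabeccabe')
  5 → (10, 'be')
  6 → (5, 'beccabe')
  7 → (8, 'cabe')
  8 → (7, 'ccabe')
  9 → (11, 'e')
  10 → (0, 'ebaaabeccabe')
  11 → (6, 'eccabe')

SA = [2, 3, 9, 4, 1, 10, 5, 8, 7, 11, 0, 6]
i: (SA[i-1],SA[i]) lcp shared
  1: (2,3) 2 'aa'
  2: (3,9) 1 'a'
  3: (9,4) 3 'abe'
  4: (4,1) 0 ''
  5: (1,10) 1 'b'
  6: (10,5) 2 'be'
  7: (5,8) 0 ''
  8: (8,7) 1 'c'
  9: (7,11) 0 ''
  10: (11,0) 1 'e'
  11: (0,6) 1 'e'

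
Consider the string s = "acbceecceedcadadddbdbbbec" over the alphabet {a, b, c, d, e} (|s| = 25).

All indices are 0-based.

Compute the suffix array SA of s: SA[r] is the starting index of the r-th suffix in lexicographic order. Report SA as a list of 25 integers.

[0, 12, 14, 20, 21, 2, 18, 22, 24, 11, 1, 6, 3, 7, 13, 19, 17, 10, 16, 15, 23, 5, 9, 4, 8]

rank→(start, suffix):
  0 → (0, 'acbceecceedcadadddbdbbbec')
  1 → (12, 'adadddbdbbbec')
  2 → (14, 'adddbdbbbec')
  3 → (20, 'bbbec')
  4 → (21, 'bbec')
  5 → (2, 'bceecceedcadadddbdbbbec')
  6 → (18, 'bdbbbec')
  7 → (22, 'bec')
  8 → (24, 'c')
  9 → (11, 'cadadddbdbbbec')
  10 → (1, 'cbceecceedcadadddbdbbbec')
  11 → (6, 'cceedcadadddbdbbbec')
  12 → (3, 'ceecceedcadadddbdbbbec')
  13 → (7, 'ceedcadadddbdbbbec')
  14 → (13, 'dadddbdbbbec')
  15 → (19, 'dbbbec')
  16 → (17, 'dbdbbbec')
  17 → (10, 'dcadadddbdbbbec')
  18 → (16, 'ddbdbbbec')
  19 → (15, 'dddbdbbbec')
  20 → (23, 'ec')
  21 → (5, 'ecceedcadadddbdbbbec')
  22 → (9, 'edcadadddbdbbbec')
  23 → (4, 'eecceedcadadddbdbbbec')
  24 → (8, 'eedcadadddbdbbbec')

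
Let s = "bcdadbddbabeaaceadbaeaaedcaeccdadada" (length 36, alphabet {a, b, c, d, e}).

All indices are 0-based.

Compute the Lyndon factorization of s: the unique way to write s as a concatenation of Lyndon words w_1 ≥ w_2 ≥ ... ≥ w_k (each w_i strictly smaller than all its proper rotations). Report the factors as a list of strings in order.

["bcd", "adbddb", "abe", "aaceadbaeaaedcaeccdadad", "a"]

emit factor 1: 'bcd' (i=0, period=3)
emit factor 2: 'adbddb' (i=3, period=6)
emit factor 3: 'abe' (i=9, period=3)
emit factor 4: 'aaceadbaeaaedcaeccdadad' (i=12, period=23)
emit factor 5: 'a' (i=35, period=1)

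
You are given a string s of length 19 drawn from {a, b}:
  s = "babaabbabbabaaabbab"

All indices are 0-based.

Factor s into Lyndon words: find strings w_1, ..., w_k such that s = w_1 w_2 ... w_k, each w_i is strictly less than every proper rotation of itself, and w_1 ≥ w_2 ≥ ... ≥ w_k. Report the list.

emit factor 1: 'b' (i=0, period=1)
emit factor 2: 'ab' (i=1, period=2)
emit factor 3: 'aabbabbab' (i=3, period=9)
emit factor 4: 'aaabbab' (i=12, period=7)

["b", "ab", "aabbabbab", "aaabbab"]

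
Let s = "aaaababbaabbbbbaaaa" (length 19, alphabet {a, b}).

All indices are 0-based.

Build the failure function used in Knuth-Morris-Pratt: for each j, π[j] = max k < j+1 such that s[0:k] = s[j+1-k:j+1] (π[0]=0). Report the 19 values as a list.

[0, 1, 2, 3, 0, 1, 0, 0, 1, 2, 0, 0, 0, 0, 0, 1, 2, 3, 4]

π[0] = 0
j=1 s[j]='a': π[1]=1 (border 'a')
j=2 s[j]='a': π[2]=2 (border 'aa')
j=3 s[j]='a': π[3]=3 (border 'aaa')
j=4 s[j]='b': k: 3→2→1→0; π[4]=0 (border '')
j=5 s[j]='a': π[5]=1 (border 'a')
j=6 s[j]='b': k: 1→0; π[6]=0 (border '')
j=7 s[j]='b': π[7]=0 (border '')
j=8 s[j]='a': π[8]=1 (border 'a')
j=9 s[j]='a': π[9]=2 (border 'aa')
j=10 s[j]='b': k: 2→1→0; π[10]=0 (border '')
j=11 s[j]='b': π[11]=0 (border '')
j=12 s[j]='b': π[12]=0 (border '')
j=13 s[j]='b': π[13]=0 (border '')
j=14 s[j]='b': π[14]=0 (border '')
j=15 s[j]='a': π[15]=1 (border 'a')
j=16 s[j]='a': π[16]=2 (border 'aa')
j=17 s[j]='a': π[17]=3 (border 'aaa')
j=18 s[j]='a': π[18]=4 (border 'aaaa')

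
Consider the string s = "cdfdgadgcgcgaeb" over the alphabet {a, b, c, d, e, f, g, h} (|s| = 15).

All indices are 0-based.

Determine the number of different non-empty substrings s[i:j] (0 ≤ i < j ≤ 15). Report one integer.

107

rank | idx | suffix
   0 |   5 | adgcgcgaeb
   1 |  12 | aeb
   2 |  14 | b
   3 |   0 | cdfdgadgcgcgaeb
   4 |  10 | cgaeb
   5 |   8 | cgcgaeb
   6 |   1 | dfdgadgcgcgaeb
   7 |   3 | dgadgcgcgaeb
   8 |   6 | dgcgcgaeb
   9 |  13 | eb
  10 |   2 | fdgadgcgcgaeb
  11 |   4 | gadgcgcgaeb
  12 |  11 | gaeb
  13 |   9 | gcgaeb
  14 |   7 | gcgcgaeb

SA = [5, 12, 14, 0, 10, 8, 1, 3, 6, 13, 2, 4, 11, 9, 7]
[i] adj suffixes → lcp
  [1] 5/12 → 1 ('a')
  [2] 12/14 → 0 ('')
  [3] 14/0 → 0 ('')
  [4] 0/10 → 1 ('c')
  [5] 10/8 → 2 ('cg')
  [6] 8/1 → 0 ('')
  [7] 1/3 → 1 ('d')
  [8] 3/6 → 2 ('dg')
  [9] 6/13 → 0 ('')
  [10] 13/2 → 0 ('')
  [11] 2/4 → 0 ('')
  [12] 4/11 → 2 ('ga')
  [13] 11/9 → 1 ('g')
  [14] 9/7 → 3 ('gcg')

n(n+1)/2 = 15·16/2 = 120
Σ LCP = 0 + 1 + 0 + 0 + 1 + 2 + 0 + 1 + 2 + 0 + 0 + 0 + 2 + 1 + 3 = 13
distinct = 120 − 13 = 107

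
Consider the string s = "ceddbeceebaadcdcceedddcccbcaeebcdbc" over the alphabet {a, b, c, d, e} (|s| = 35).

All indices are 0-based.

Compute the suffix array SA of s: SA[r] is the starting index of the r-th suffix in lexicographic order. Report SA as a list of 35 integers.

sorted suffixes:
  #0 SA[0]=10  'aadcdcceedddcccbcaeebcdbc'
  #1 SA[1]=11  'adcdcceedddcccbcaeebcdbc'
  #2 SA[2]=27  'aeebcdbc'
  #3 SA[3]=9  'baadcdcceedddcccbcaeebcdbc'
  #4 SA[4]=33  'bc'
  #5 SA[5]=25  'bcaeebcdbc'
  #6 SA[6]=30  'bcdbc'
  #7 SA[7]=4  'beceebaadcdcceedddcccbcaeebcdbc'
  #8 SA[8]=34  'c'
  #9 SA[9]=26  'caeebcdbc'
  #10 SA[10]=24  'cbcaeebcdbc'
  #11 SA[11]=23  'ccbcaeebcdbc'
  #12 SA[12]=22  'cccbcaeebcdbc'
  #13 SA[13]=15  'cceedddcccbcaeebcdbc'
  #14 SA[14]=31  'cdbc'
  #15 SA[15]=13  'cdcceedddcccbcaeebcdbc'
  #16 SA[16]=0  'ceddbeceebaadcdcceedddcccbcaeebcdbc'
  #17 SA[17]=6  'ceebaadcdcceedddcccbcaeebcdbc'
  #18 SA[18]=16  'ceedddcccbcaeebcdbc'
  #19 SA[19]=32  'dbc'
  #20 SA[20]=3  'dbeceebaadcdcceedddcccbcaeebcdbc'
  #21 SA[21]=21  'dcccbcaeebcdbc'
  #22 SA[22]=14  'dcceedddcccbcaeebcdbc'
  #23 SA[23]=12  'dcdcceedddcccbcaeebcdbc'
  #24 SA[24]=2  'ddbeceebaadcdcceedddcccbcaeebcdbc'
  #25 SA[25]=20  'ddcccbcaeebcdbc'
  #26 SA[26]=19  'dddcccbcaeebcdbc'
  #27 SA[27]=8  'ebaadcdcceedddcccbcaeebcdbc'
  #28 SA[28]=29  'ebcdbc'
  #29 SA[29]=5  'eceebaadcdcceedddcccbcaeebcdbc'
  #30 SA[30]=1  'eddbeceebaadcdcceedddcccbcaeebcdbc'
  #31 SA[31]=18  'edddcccbcaeebcdbc'
  #32 SA[32]=7  'eebaadcdcceedddcccbcaeebcdbc'
  #33 SA[33]=28  'eebcdbc'
  #34 SA[34]=17  'eedddcccbcaeebcdbc'

[10, 11, 27, 9, 33, 25, 30, 4, 34, 26, 24, 23, 22, 15, 31, 13, 0, 6, 16, 32, 3, 21, 14, 12, 2, 20, 19, 8, 29, 5, 1, 18, 7, 28, 17]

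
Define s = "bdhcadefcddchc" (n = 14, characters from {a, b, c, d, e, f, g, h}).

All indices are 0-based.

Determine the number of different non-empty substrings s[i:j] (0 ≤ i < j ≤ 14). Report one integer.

rank→(start, suffix):
  0 → (4, 'adefcddchc')
  1 → (0, 'bdhcadefcddchc')
  2 → (13, 'c')
  3 → (3, 'cadefcddchc')
  4 → (8, 'cddchc')
  5 → (11, 'chc')
  6 → (10, 'dchc')
  7 → (9, 'ddchc')
  8 → (5, 'defcddchc')
  9 → (1, 'dhcadefcddchc')
  10 → (6, 'efcddchc')
  11 → (7, 'fcddchc')
  12 → (12, 'hc')
  13 → (2, 'hcadefcddchc')

SA = [4, 0, 13, 3, 8, 11, 10, 9, 5, 1, 6, 7, 12, 2]
rank  pair      lcp
   1  s[4:],s[0:]  0  ''
   2  s[0:],s[13:]  0  ''
   3  s[13:],s[3:]  1  'c'
   4  s[3:],s[8:]  1  'c'
   5  s[8:],s[11:]  1  'c'
   6  s[11:],s[10:]  0  ''
   7  s[10:],s[9:]  1  'd'
   8  s[9:],s[5:]  1  'd'
   9  s[5:],s[1:]  1  'd'
  10  s[1:],s[6:]  0  ''
  11  s[6:],s[7:]  0  ''
  12  s[7:],s[12:]  0  ''
  13  s[12:],s[2:]  2  'hc'

n(n+1)/2 = 14·15/2 = 105
Σ LCP = 0 + 0 + 0 + 1 + 1 + 1 + 0 + 1 + 1 + 1 + 0 + 0 + 0 + 2 = 8
distinct = 105 − 8 = 97

97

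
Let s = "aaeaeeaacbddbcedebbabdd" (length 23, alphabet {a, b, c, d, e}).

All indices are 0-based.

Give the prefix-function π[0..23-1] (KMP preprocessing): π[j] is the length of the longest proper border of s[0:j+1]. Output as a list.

[0, 1, 0, 1, 0, 0, 1, 2, 0, 0, 0, 0, 0, 0, 0, 0, 0, 0, 0, 1, 0, 0, 0]

π[0] = 0
j=1 s[j]='a': π[1]=1 (border 'a')
j=2 s[j]='e': k: 1→0; π[2]=0 (border '')
j=3 s[j]='a': π[3]=1 (border 'a')
j=4 s[j]='e': k: 1→0; π[4]=0 (border '')
j=5 s[j]='e': π[5]=0 (border '')
j=6 s[j]='a': π[6]=1 (border 'a')
j=7 s[j]='a': π[7]=2 (border 'aa')
j=8 s[j]='c': k: 2→1→0; π[8]=0 (border '')
j=9 s[j]='b': π[9]=0 (border '')
j=10 s[j]='d': π[10]=0 (border '')
j=11 s[j]='d': π[11]=0 (border '')
j=12 s[j]='b': π[12]=0 (border '')
j=13 s[j]='c': π[13]=0 (border '')
j=14 s[j]='e': π[14]=0 (border '')
j=15 s[j]='d': π[15]=0 (border '')
j=16 s[j]='e': π[16]=0 (border '')
j=17 s[j]='b': π[17]=0 (border '')
j=18 s[j]='b': π[18]=0 (border '')
j=19 s[j]='a': π[19]=1 (border 'a')
j=20 s[j]='b': k: 1→0; π[20]=0 (border '')
j=21 s[j]='d': π[21]=0 (border '')
j=22 s[j]='d': π[22]=0 (border '')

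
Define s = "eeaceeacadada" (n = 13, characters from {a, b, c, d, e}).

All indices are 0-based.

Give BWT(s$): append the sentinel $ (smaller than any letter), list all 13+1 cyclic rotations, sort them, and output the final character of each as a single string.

rank  rotation        last
    0  $eeaceeacadada  a
    1  a$eeaceeacadad  d
    2  acadada$eeacee  e
    3  aceeacadada$ee  e
    4  ada$eeaceeacad  d
    5  adada$eeaceeac  c
    6  cadada$eeaceea  a
    7  ceeacadada$eea  a
    8  da$eeaceeacada  a
    9  dada$eeaceeaca  a
   10  eacadada$eeace  e
   11  eaceeacadada$e  e
   12  eeacadada$eeac  c
   13  eeaceeacadada$  $

adeedcaaaaeec$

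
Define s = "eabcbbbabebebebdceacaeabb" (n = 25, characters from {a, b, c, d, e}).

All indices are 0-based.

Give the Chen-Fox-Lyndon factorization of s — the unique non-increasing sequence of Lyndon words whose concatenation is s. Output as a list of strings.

emit factor 1: 'e' (i=0, period=1)
emit factor 2: 'abcbbbabebebebdceacae' (i=1, period=21)
emit factor 3: 'abb' (i=22, period=3)

["e", "abcbbbabebebebdceacae", "abb"]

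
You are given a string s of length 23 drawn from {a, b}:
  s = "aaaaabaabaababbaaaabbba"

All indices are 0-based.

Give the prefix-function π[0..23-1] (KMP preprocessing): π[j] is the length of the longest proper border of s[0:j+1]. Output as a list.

π[0] = 0
j=1 s[j]='a': π[1]=1 (border 'a')
j=2 s[j]='a': π[2]=2 (border 'aa')
j=3 s[j]='a': π[3]=3 (border 'aaa')
j=4 s[j]='a': π[4]=4 (border 'aaaa')
j=5 s[j]='b': k: 4→3→2→1→0; π[5]=0 (border '')
j=6 s[j]='a': π[6]=1 (border 'a')
j=7 s[j]='a': π[7]=2 (border 'aa')
j=8 s[j]='b': k: 2→1→0; π[8]=0 (border '')
j=9 s[j]='a': π[9]=1 (border 'a')
j=10 s[j]='a': π[10]=2 (border 'aa')
j=11 s[j]='b': k: 2→1→0; π[11]=0 (border '')
j=12 s[j]='a': π[12]=1 (border 'a')
j=13 s[j]='b': k: 1→0; π[13]=0 (border '')
j=14 s[j]='b': π[14]=0 (border '')
j=15 s[j]='a': π[15]=1 (border 'a')
j=16 s[j]='a': π[16]=2 (border 'aa')
j=17 s[j]='a': π[17]=3 (border 'aaa')
j=18 s[j]='a': π[18]=4 (border 'aaaa')
j=19 s[j]='b': k: 4→3→2→1→0; π[19]=0 (border '')
j=20 s[j]='b': π[20]=0 (border '')
j=21 s[j]='b': π[21]=0 (border '')
j=22 s[j]='a': π[22]=1 (border 'a')

[0, 1, 2, 3, 4, 0, 1, 2, 0, 1, 2, 0, 1, 0, 0, 1, 2, 3, 4, 0, 0, 0, 1]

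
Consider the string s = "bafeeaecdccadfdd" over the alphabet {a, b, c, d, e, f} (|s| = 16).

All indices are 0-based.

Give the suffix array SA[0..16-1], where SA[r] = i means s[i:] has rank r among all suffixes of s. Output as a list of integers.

sorted suffixes:
  #0 SA[0]=11  'adfdd'
  #1 SA[1]=5  'aecdccadfdd'
  #2 SA[2]=1  'afeeaecdccadfdd'
  #3 SA[3]=0  'bafeeaecdccadfdd'
  #4 SA[4]=10  'cadfdd'
  #5 SA[5]=9  'ccadfdd'
  #6 SA[6]=7  'cdccadfdd'
  #7 SA[7]=15  'd'
  #8 SA[8]=8  'dccadfdd'
  #9 SA[9]=14  'dd'
  #10 SA[10]=12  'dfdd'
  #11 SA[11]=4  'eaecdccadfdd'
  #12 SA[12]=6  'ecdccadfdd'
  #13 SA[13]=3  'eeaecdccadfdd'
  #14 SA[14]=13  'fdd'
  #15 SA[15]=2  'feeaecdccadfdd'

[11, 5, 1, 0, 10, 9, 7, 15, 8, 14, 12, 4, 6, 3, 13, 2]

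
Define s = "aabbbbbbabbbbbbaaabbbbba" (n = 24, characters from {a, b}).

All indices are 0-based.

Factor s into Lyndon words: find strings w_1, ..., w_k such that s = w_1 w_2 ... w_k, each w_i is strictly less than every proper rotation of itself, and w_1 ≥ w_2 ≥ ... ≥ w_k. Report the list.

["aabbbbbbabbbbbb", "aaabbbbb", "a"]

emit factor 1: 'aabbbbbbabbbbbb' (i=0, period=15)
emit factor 2: 'aaabbbbb' (i=15, period=8)
emit factor 3: 'a' (i=23, period=1)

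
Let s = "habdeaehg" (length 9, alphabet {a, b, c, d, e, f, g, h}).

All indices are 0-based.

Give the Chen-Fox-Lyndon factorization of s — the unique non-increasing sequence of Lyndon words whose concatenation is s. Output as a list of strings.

emit factor 1: 'h' (i=0, period=1)
emit factor 2: 'abdeaehg' (i=1, period=8)

["h", "abdeaehg"]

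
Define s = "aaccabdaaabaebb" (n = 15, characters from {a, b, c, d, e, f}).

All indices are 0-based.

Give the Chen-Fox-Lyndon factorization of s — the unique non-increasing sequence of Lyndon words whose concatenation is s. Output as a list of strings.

["aaccabd", "aaabaebb"]

emit factor 1: 'aaccabd' (i=0, period=7)
emit factor 2: 'aaabaebb' (i=7, period=8)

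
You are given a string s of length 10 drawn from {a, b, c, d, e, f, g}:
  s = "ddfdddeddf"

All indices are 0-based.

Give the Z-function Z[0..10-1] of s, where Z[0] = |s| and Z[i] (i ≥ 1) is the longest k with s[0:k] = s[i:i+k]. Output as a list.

[10, 1, 0, 2, 2, 1, 0, 3, 1, 0]

Z[0]=10
i=1: outside box; Z[1]=1 grow→box=[1,2)
i=2: outside box; Z[2]=0
i=3: outside box; Z[3]=2 grow→box=[3,5)
i=4: min(r-i=1, Z[1]=1)=1; Z[4]=2 grow→box=[4,6)
i=5: min(r-i=1, Z[1]=1)=1; Z[5]=1
i=6: outside box; Z[6]=0
i=7: outside box; Z[7]=3 grow→box=[7,10)
i=8: min(r-i=2, Z[1]=1)=1; Z[8]=1
i=9: min(r-i=1, Z[2]=0)=0; Z[9]=0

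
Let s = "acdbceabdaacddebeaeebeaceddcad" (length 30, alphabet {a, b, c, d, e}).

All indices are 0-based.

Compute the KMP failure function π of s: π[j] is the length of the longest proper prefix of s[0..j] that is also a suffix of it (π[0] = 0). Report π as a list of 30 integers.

[0, 0, 0, 0, 0, 0, 1, 0, 0, 1, 1, 2, 3, 0, 0, 0, 0, 1, 0, 0, 0, 0, 1, 2, 0, 0, 0, 0, 1, 0]

π[0] = 0
j=1 s[j]='c': π[1]=0 (border '')
j=2 s[j]='d': π[2]=0 (border '')
j=3 s[j]='b': π[3]=0 (border '')
j=4 s[j]='c': π[4]=0 (border '')
j=5 s[j]='e': π[5]=0 (border '')
j=6 s[j]='a': π[6]=1 (border 'a')
j=7 s[j]='b': k: 1→0; π[7]=0 (border '')
j=8 s[j]='d': π[8]=0 (border '')
j=9 s[j]='a': π[9]=1 (border 'a')
j=10 s[j]='a': k: 1→0; π[10]=1 (border 'a')
j=11 s[j]='c': π[11]=2 (border 'ac')
j=12 s[j]='d': π[12]=3 (border 'acd')
j=13 s[j]='d': k: 3→0; π[13]=0 (border '')
j=14 s[j]='e': π[14]=0 (border '')
j=15 s[j]='b': π[15]=0 (border '')
j=16 s[j]='e': π[16]=0 (border '')
j=17 s[j]='a': π[17]=1 (border 'a')
j=18 s[j]='e': k: 1→0; π[18]=0 (border '')
j=19 s[j]='e': π[19]=0 (border '')
j=20 s[j]='b': π[20]=0 (border '')
j=21 s[j]='e': π[21]=0 (border '')
j=22 s[j]='a': π[22]=1 (border 'a')
j=23 s[j]='c': π[23]=2 (border 'ac')
j=24 s[j]='e': k: 2→0; π[24]=0 (border '')
j=25 s[j]='d': π[25]=0 (border '')
j=26 s[j]='d': π[26]=0 (border '')
j=27 s[j]='c': π[27]=0 (border '')
j=28 s[j]='a': π[28]=1 (border 'a')
j=29 s[j]='d': k: 1→0; π[29]=0 (border '')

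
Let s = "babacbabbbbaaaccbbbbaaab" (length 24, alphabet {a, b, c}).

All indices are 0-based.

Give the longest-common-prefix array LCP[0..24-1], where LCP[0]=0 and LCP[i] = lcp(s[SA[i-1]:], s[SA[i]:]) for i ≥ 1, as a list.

[0, 3, 2, 2, 1, 2, 2, 1, 2, 0, 1, 4, 2, 3, 2, 1, 5, 2, 6, 3, 7, 0, 2, 1]

rank→(start, suffix):
  0 → (20, 'aaab')
  1 → (11, 'aaaccbbbbaaab')
  2 → (21, 'aab')
  3 → (12, 'aaccbbbbaaab')
  4 → (22, 'ab')
  5 → (1, 'abacbabbbbaaaccbbbbaaab')
  6 → (6, 'abbbbaaaccbbbbaaab')
  7 → (3, 'acbabbbbaaaccbbbbaaab')
  8 → (13, 'accbbbbaaab')
  9 → (23, 'b')
  10 → (19, 'baaab')
  11 → (10, 'baaaccbbbbaaab')
  12 → (0, 'babacbabbbbaaaccbbbbaaab')
  13 → (5, 'babbbbaaaccbbbbaaab')
  14 → (2, 'bacbabbbbaaaccbbbbaaab')
  15 → (18, 'bbaaab')
  16 → (9, 'bbaaaccbbbbaaab')
  17 → (17, 'bbbaaab')
  18 → (8, 'bbbaaaccbbbbaaab')
  19 → (16, 'bbbbaaab')
  20 → (7, 'bbbbaaaccbbbbaaab')
  21 → (4, 'cbabbbbaaaccbbbbaaab')
  22 → (15, 'cbbbbaaab')
  23 → (14, 'ccbbbbaaab')

SA = [20, 11, 21, 12, 22, 1, 6, 3, 13, 23, 19, 10, 0, 5, 2, 18, 9, 17, 8, 16, 7, 4, 15, 14]
rank  pair      lcp
   1  s[20:],s[11:]  3  'aaa'
   2  s[11:],s[21:]  2  'aa'
   3  s[21:],s[12:]  2  'aa'
   4  s[12:],s[22:]  1  'a'
   5  s[22:],s[1:]  2  'ab'
   6  s[1:],s[6:]  2  'ab'
   7  s[6:],s[3:]  1  'a'
   8  s[3:],s[13:]  2  'ac'
   9  s[13:],s[23:]  0  ''
  10  s[23:],s[19:]  1  'b'
  11  s[19:],s[10:]  4  'baaa'
  12  s[10:],s[0:]  2  'ba'
  13  s[0:],s[5:]  3  'bab'
  14  s[5:],s[2:]  2  'ba'
  15  s[2:],s[18:]  1  'b'
  16  s[18:],s[9:]  5  'bbaaa'
  17  s[9:],s[17:]  2  'bb'
  18  s[17:],s[8:]  6  'bbbaaa'
  19  s[8:],s[16:]  3  'bbb'
  20  s[16:],s[7:]  7  'bbbbaaa'
  21  s[7:],s[4:]  0  ''
  22  s[4:],s[15:]  2  'cb'
  23  s[15:],s[14:]  1  'c'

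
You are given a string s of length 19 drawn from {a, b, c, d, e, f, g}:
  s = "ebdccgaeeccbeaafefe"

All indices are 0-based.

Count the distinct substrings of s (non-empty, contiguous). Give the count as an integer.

176

sorted suffixes:
  #0 SA[0]=13  'aafefe'
  #1 SA[1]=6  'aeeccbeaafefe'
  #2 SA[2]=14  'afefe'
  #3 SA[3]=1  'bdccgaeeccbeaafefe'
  #4 SA[4]=11  'beaafefe'
  #5 SA[5]=10  'cbeaafefe'
  #6 SA[6]=9  'ccbeaafefe'
  #7 SA[7]=3  'ccgaeeccbeaafefe'
  #8 SA[8]=4  'cgaeeccbeaafefe'
  #9 SA[9]=2  'dccgaeeccbeaafefe'
  #10 SA[10]=18  'e'
  #11 SA[11]=12  'eaafefe'
  #12 SA[12]=0  'ebdccgaeeccbeaafefe'
  #13 SA[13]=8  'eccbeaafefe'
  #14 SA[14]=7  'eeccbeaafefe'
  #15 SA[15]=16  'efe'
  #16 SA[16]=17  'fe'
  #17 SA[17]=15  'fefe'
  #18 SA[18]=5  'gaeeccbeaafefe'

SA = [13, 6, 14, 1, 11, 10, 9, 3, 4, 2, 18, 12, 0, 8, 7, 16, 17, 15, 5]
[i] adj suffixes → lcp
  [1] 13/6 → 1 ('a')
  [2] 6/14 → 1 ('a')
  [3] 14/1 → 0 ('')
  [4] 1/11 → 1 ('b')
  [5] 11/10 → 0 ('')
  [6] 10/9 → 1 ('c')
  [7] 9/3 → 2 ('cc')
  [8] 3/4 → 1 ('c')
  [9] 4/2 → 0 ('')
  [10] 2/18 → 0 ('')
  [11] 18/12 → 1 ('e')
  [12] 12/0 → 1 ('e')
  [13] 0/8 → 1 ('e')
  [14] 8/7 → 1 ('e')
  [15] 7/16 → 1 ('e')
  [16] 16/17 → 0 ('')
  [17] 17/15 → 2 ('fe')
  [18] 15/5 → 0 ('')

n(n+1)/2 = 19·20/2 = 190
Σ LCP = 0 + 1 + 1 + 0 + 1 + 0 + 1 + 2 + 1 + 0 + 0 + 1 + 1 + 1 + 1 + 1 + 0 + 2 + 0 = 14
distinct = 190 − 14 = 176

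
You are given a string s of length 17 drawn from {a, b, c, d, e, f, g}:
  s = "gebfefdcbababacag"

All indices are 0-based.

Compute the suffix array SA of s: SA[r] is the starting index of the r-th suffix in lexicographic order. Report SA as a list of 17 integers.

[9, 11, 13, 15, 8, 10, 12, 2, 14, 7, 6, 1, 4, 5, 3, 16, 0]

rank | idx | suffix
   0 |   9 | ababacag
   1 |  11 | abacag
   2 |  13 | acag
   3 |  15 | ag
   4 |   8 | bababacag
   5 |  10 | babacag
   6 |  12 | bacag
   7 |   2 | bfefdcbababacag
   8 |  14 | cag
   9 |   7 | cbababacag
  10 |   6 | dcbababacag
  11 |   1 | ebfefdcbababacag
  12 |   4 | efdcbababacag
  13 |   5 | fdcbababacag
  14 |   3 | fefdcbababacag
  15 |  16 | g
  16 |   0 | gebfefdcbababacag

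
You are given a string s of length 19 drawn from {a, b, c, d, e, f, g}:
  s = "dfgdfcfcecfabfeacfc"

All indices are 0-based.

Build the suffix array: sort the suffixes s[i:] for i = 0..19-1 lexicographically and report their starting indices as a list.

[11, 15, 12, 18, 7, 9, 16, 5, 3, 0, 14, 8, 10, 17, 6, 4, 13, 1, 2]

sorted suffixes:
  #0 SA[0]=11  'abfeacfc'
  #1 SA[1]=15  'acfc'
  #2 SA[2]=12  'bfeacfc'
  #3 SA[3]=18  'c'
  #4 SA[4]=7  'cecfabfeacfc'
  #5 SA[5]=9  'cfabfeacfc'
  #6 SA[6]=16  'cfc'
  #7 SA[7]=5  'cfcecfabfeacfc'
  #8 SA[8]=3  'dfcfcecfabfeacfc'
  #9 SA[9]=0  'dfgdfcfcecfabfeacfc'
  #10 SA[10]=14  'eacfc'
  #11 SA[11]=8  'ecfabfeacfc'
  #12 SA[12]=10  'fabfeacfc'
  #13 SA[13]=17  'fc'
  #14 SA[14]=6  'fcecfabfeacfc'
  #15 SA[15]=4  'fcfcecfabfeacfc'
  #16 SA[16]=13  'feacfc'
  #17 SA[17]=1  'fgdfcfcecfabfeacfc'
  #18 SA[18]=2  'gdfcfcecfabfeacfc'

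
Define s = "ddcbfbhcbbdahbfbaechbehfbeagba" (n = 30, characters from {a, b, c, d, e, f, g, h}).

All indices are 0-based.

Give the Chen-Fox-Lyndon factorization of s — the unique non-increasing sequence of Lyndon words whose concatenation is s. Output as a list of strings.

["d", "d", "c", "bfbhc", "bbd", "ahbfb", "aechbehfbeagb", "a"]

emit factor 1: 'd' (i=0, period=1)
emit factor 2: 'd' (i=1, period=1)
emit factor 3: 'c' (i=2, period=1)
emit factor 4: 'bfbhc' (i=3, period=5)
emit factor 5: 'bbd' (i=8, period=3)
emit factor 6: 'ahbfb' (i=11, period=5)
emit factor 7: 'aechbehfbeagb' (i=16, period=13)
emit factor 8: 'a' (i=29, period=1)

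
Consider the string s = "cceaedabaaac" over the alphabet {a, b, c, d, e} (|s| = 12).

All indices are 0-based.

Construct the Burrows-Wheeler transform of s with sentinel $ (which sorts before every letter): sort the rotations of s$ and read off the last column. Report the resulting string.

rank  rotation       last
    0  $cceaedabaaac  c
    1  aaac$cceaedab  b
    2  aac$cceaedaba  a
    3  abaaac$cceaed  d
    4  ac$cceaedabaa  a
    5  aedabaaac$cce  e
    6  baaac$cceaeda  a
    7  c$cceaedabaaa  a
    8  cceaedabaaac$  $
    9  ceaedabaaac$c  c
   10  dabaaac$cceae  e
   11  eaedabaaac$cc  c
   12  edabaaac$ccea  a

cbadaeaa$ceca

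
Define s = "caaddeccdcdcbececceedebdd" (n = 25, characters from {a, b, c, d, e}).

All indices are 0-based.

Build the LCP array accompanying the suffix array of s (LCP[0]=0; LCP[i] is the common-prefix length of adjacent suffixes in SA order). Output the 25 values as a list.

[0, 1, 0, 1, 0, 1, 1, 2, 1, 3, 1, 2, 0, 1, 2, 1, 2, 1, 2, 0, 1, 3, 2, 1, 1]

rank | idx | suffix
   0 |   1 | aaddeccdcdcbececceedebdd
   1 |   2 | addeccdcdcbececceedebdd
   2 |  22 | bdd
   3 |  12 | bececceedebdd
   4 |   0 | caaddeccdcdcbececceedebdd
   5 |  11 | cbececceedebdd
   6 |   6 | ccdcdcbececceedebdd
   7 |  16 | cceedebdd
   8 |   9 | cdcbececceedebdd
   9 |   7 | cdcdcbececceedebdd
  10 |  14 | cecceedebdd
  11 |  17 | ceedebdd
  12 |  24 | d
  13 |  10 | dcbececceedebdd
  14 |   8 | dcdcbececceedebdd
  15 |  23 | dd
  16 |   3 | ddeccdcdcbececceedebdd
  17 |  20 | debdd
  18 |   4 | deccdcdcbececceedebdd
  19 |  21 | ebdd
  20 |   5 | eccdcdcbececceedebdd
  21 |  15 | ecceedebdd
  22 |  13 | ececceedebdd
  23 |  19 | edebdd
  24 |  18 | eedebdd

SA = [1, 2, 22, 12, 0, 11, 6, 16, 9, 7, 14, 17, 24, 10, 8, 23, 3, 20, 4, 21, 5, 15, 13, 19, 18]
rank  pair      lcp
   1  s[1:],s[2:]  1  'a'
   2  s[2:],s[22:]  0  ''
   3  s[22:],s[12:]  1  'b'
   4  s[12:],s[0:]  0  ''
   5  s[0:],s[11:]  1  'c'
   6  s[11:],s[6:]  1  'c'
   7  s[6:],s[16:]  2  'cc'
   8  s[16:],s[9:]  1  'c'
   9  s[9:],s[7:]  3  'cdc'
  10  s[7:],s[14:]  1  'c'
  11  s[14:],s[17:]  2  'ce'
  12  s[17:],s[24:]  0  ''
  13  s[24:],s[10:]  1  'd'
  14  s[10:],s[8:]  2  'dc'
  15  s[8:],s[23:]  1  'd'
  16  s[23:],s[3:]  2  'dd'
  17  s[3:],s[20:]  1  'd'
  18  s[20:],s[4:]  2  'de'
  19  s[4:],s[21:]  0  ''
  20  s[21:],s[5:]  1  'e'
  21  s[5:],s[15:]  3  'ecc'
  22  s[15:],s[13:]  2  'ec'
  23  s[13:],s[19:]  1  'e'
  24  s[19:],s[18:]  1  'e'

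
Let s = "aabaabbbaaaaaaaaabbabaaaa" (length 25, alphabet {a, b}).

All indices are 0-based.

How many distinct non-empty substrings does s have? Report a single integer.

sorted suffixes:
  #0 SA[0]=24  'a'
  #1 SA[1]=23  'aa'
  #2 SA[2]=22  'aaa'
  #3 SA[3]=21  'aaaa'
  #4 SA[4]=8  'aaaaaaaaabbabaaaa'
  #5 SA[5]=9  'aaaaaaaabbabaaaa'
  #6 SA[6]=10  'aaaaaaabbabaaaa'
  #7 SA[7]=11  'aaaaaabbabaaaa'
  #8 SA[8]=12  'aaaaabbabaaaa'
  #9 SA[9]=13  'aaaabbabaaaa'
  #10 SA[10]=14  'aaabbabaaaa'
  #11 SA[11]=0  'aabaabbbaaaaaaaaabbabaaaa'
  #12 SA[12]=15  'aabbabaaaa'
  #13 SA[13]=3  'aabbbaaaaaaaaabbabaaaa'
  #14 SA[14]=19  'abaaaa'
  #15 SA[15]=1  'abaabbbaaaaaaaaabbabaaaa'
  #16 SA[16]=16  'abbabaaaa'
  #17 SA[17]=4  'abbbaaaaaaaaabbabaaaa'
  #18 SA[18]=20  'baaaa'
  #19 SA[19]=7  'baaaaaaaaabbabaaaa'
  #20 SA[20]=2  'baabbbaaaaaaaaabbabaaaa'
  #21 SA[21]=18  'babaaaa'
  #22 SA[22]=6  'bbaaaaaaaaabbabaaaa'
  #23 SA[23]=17  'bbabaaaa'
  #24 SA[24]=5  'bbbaaaaaaaaabbabaaaa'

SA = [24, 23, 22, 21, 8, 9, 10, 11, 12, 13, 14, 0, 15, 3, 19, 1, 16, 4, 20, 7, 2, 18, 6, 17, 5]
[i] adj suffixes → lcp
  [1] 24/23 → 1 ('a')
  [2] 23/22 → 2 ('aa')
  [3] 22/21 → 3 ('aaa')
  [4] 21/8 → 4 ('aaaa')
  [5] 8/9 → 8 ('aaaaaaaa')
  [6] 9/10 → 7 ('aaaaaaa')
  [7] 10/11 → 6 ('aaaaaa')
  [8] 11/12 → 5 ('aaaaa')
  [9] 12/13 → 4 ('aaaa')
  [10] 13/14 → 3 ('aaa')
  [11] 14/0 → 2 ('aa')
  [12] 0/15 → 3 ('aab')
  [13] 15/3 → 4 ('aabb')
  [14] 3/19 → 1 ('a')
  [15] 19/1 → 4 ('abaa')
  [16] 1/16 → 2 ('ab')
  [17] 16/4 → 3 ('abb')
  [18] 4/20 → 0 ('')
  [19] 20/7 → 5 ('baaaa')
  [20] 7/2 → 3 ('baa')
  [21] 2/18 → 2 ('ba')
  [22] 18/6 → 1 ('b')
  [23] 6/17 → 3 ('bba')
  [24] 17/5 → 2 ('bb')

n(n+1)/2 = 25·26/2 = 325
Σ LCP = 0 + 1 + 2 + 3 + 4 + 8 + 7 + 6 + 5 + 4 + 3 + 2 + 3 + 4 + 1 + 4 + 2 + 3 + 0 + 5 + 3 + 2 + 1 + 3 + 2 = 78
distinct = 325 − 78 = 247

247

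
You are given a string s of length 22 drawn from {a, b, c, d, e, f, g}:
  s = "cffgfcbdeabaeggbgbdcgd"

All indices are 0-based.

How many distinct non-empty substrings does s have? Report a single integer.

236

rank | idx | suffix
   0 |   9 | abaeggbgbdcgd
   1 |  11 | aeggbgbdcgd
   2 |  10 | baeggbgbdcgd
   3 |  17 | bdcgd
   4 |   6 | bdeabaeggbgbdcgd
   5 |  15 | bgbdcgd
   6 |   5 | cbdeabaeggbgbdcgd
   7 |   0 | cffgfcbdeabaeggbgbdcgd
   8 |  19 | cgd
   9 |  21 | d
  10 |  18 | dcgd
  11 |   7 | deabaeggbgbdcgd
  12 |   8 | eabaeggbgbdcgd
  13 |  12 | eggbgbdcgd
  14 |   4 | fcbdeabaeggbgbdcgd
  15 |   1 | ffgfcbdeabaeggbgbdcgd
  16 |   2 | fgfcbdeabaeggbgbdcgd
  17 |  16 | gbdcgd
  18 |  14 | gbgbdcgd
  19 |  20 | gd
  20 |   3 | gfcbdeabaeggbgbdcgd
  21 |  13 | ggbgbdcgd

SA = [9, 11, 10, 17, 6, 15, 5, 0, 19, 21, 18, 7, 8, 12, 4, 1, 2, 16, 14, 20, 3, 13]
rank  pair      lcp
   1  s[9:],s[11:]  1  'a'
   2  s[11:],s[10:]  0  ''
   3  s[10:],s[17:]  1  'b'
   4  s[17:],s[6:]  2  'bd'
   5  s[6:],s[15:]  1  'b'
   6  s[15:],s[5:]  0  ''
   7  s[5:],s[0:]  1  'c'
   8  s[0:],s[19:]  1  'c'
   9  s[19:],s[21:]  0  ''
  10  s[21:],s[18:]  1  'd'
  11  s[18:],s[7:]  1  'd'
  12  s[7:],s[8:]  0  ''
  13  s[8:],s[12:]  1  'e'
  14  s[12:],s[4:]  0  ''
  15  s[4:],s[1:]  1  'f'
  16  s[1:],s[2:]  1  'f'
  17  s[2:],s[16:]  0  ''
  18  s[16:],s[14:]  2  'gb'
  19  s[14:],s[20:]  1  'g'
  20  s[20:],s[3:]  1  'g'
  21  s[3:],s[13:]  1  'g'

n(n+1)/2 = 22·23/2 = 253
Σ LCP = 0 + 1 + 0 + 1 + 2 + 1 + 0 + 1 + 1 + 0 + 1 + 1 + 0 + 1 + 0 + 1 + 1 + 0 + 2 + 1 + 1 + 1 = 17
distinct = 253 − 17 = 236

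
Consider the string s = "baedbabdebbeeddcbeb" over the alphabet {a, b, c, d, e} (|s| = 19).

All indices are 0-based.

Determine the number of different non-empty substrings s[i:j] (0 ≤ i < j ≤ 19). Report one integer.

rank | idx | suffix
   0 |   5 | abdebbeeddcbeb
   1 |   1 | aedbabdebbeeddcbeb
   2 |  18 | b
   3 |   4 | babdebbeeddcbeb
   4 |   0 | baedbabdebbeeddcbeb
   5 |   9 | bbeeddcbeb
   6 |   6 | bdebbeeddcbeb
   7 |  16 | beb
   8 |  10 | beeddcbeb
   9 |  15 | cbeb
  10 |   3 | dbabdebbeeddcbeb
  11 |  14 | dcbeb
  12 |  13 | ddcbeb
  13 |   7 | debbeeddcbeb
  14 |  17 | eb
  15 |   8 | ebbeeddcbeb
  16 |   2 | edbabdebbeeddcbeb
  17 |  12 | eddcbeb
  18 |  11 | eeddcbeb

SA = [5, 1, 18, 4, 0, 9, 6, 16, 10, 15, 3, 14, 13, 7, 17, 8, 2, 12, 11]
i: (SA[i-1],SA[i]) lcp shared
  1: (5,1) 1 'a'
  2: (1,18) 0 ''
  3: (18,4) 1 'b'
  4: (4,0) 2 'ba'
  5: (0,9) 1 'b'
  6: (9,6) 1 'b'
  7: (6,16) 1 'b'
  8: (16,10) 2 'be'
  9: (10,15) 0 ''
  10: (15,3) 0 ''
  11: (3,14) 1 'd'
  12: (14,13) 1 'd'
  13: (13,7) 1 'd'
  14: (7,17) 0 ''
  15: (17,8) 2 'eb'
  16: (8,2) 1 'e'
  17: (2,12) 2 'ed'
  18: (12,11) 1 'e'

n(n+1)/2 = 19·20/2 = 190
Σ LCP = 0 + 1 + 0 + 1 + 2 + 1 + 1 + 1 + 2 + 0 + 0 + 1 + 1 + 1 + 0 + 2 + 1 + 2 + 1 = 18
distinct = 190 − 18 = 172

172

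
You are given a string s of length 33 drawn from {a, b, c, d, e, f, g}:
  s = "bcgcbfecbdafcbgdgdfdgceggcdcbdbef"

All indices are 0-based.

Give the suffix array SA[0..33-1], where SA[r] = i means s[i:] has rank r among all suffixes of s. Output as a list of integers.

[10, 0, 8, 28, 30, 4, 13, 7, 27, 3, 12, 25, 21, 1, 9, 29, 26, 17, 19, 15, 6, 31, 22, 32, 11, 18, 5, 2, 24, 20, 16, 14, 23]

rank→(start, suffix):
  0 → (10, 'afcbgdgdfdgceggcdcbdbef')
  1 → (0, 'bcgcbfecbdafcbgdgdfdgceggcdcbdbef')
  2 → (8, 'bdafcbgdgdfdgceggcdcbdbef')
  3 → (28, 'bdbef')
  4 → (30, 'bef')
  5 → (4, 'bfecbdafcbgdgdfdgceggcdcbdbef')
  6 → (13, 'bgdgdfdgceggcdcbdbef')
  7 → (7, 'cbdafcbgdgdfdgceggcdcbdbef')
  8 → (27, 'cbdbef')
  9 → (3, 'cbfecbdafcbgdgdfdgceggcdcbdbef')
  10 → (12, 'cbgdgdfdgceggcdcbdbef')
  11 → (25, 'cdcbdbef')
  12 → (21, 'ceggcdcbdbef')
  13 → (1, 'cgcbfecbdafcbgdgdfdgceggcdcbdbef')
  14 → (9, 'dafcbgdgdfdgceggcdcbdbef')
  15 → (29, 'dbef')
  16 → (26, 'dcbdbef')
  17 → (17, 'dfdgceggcdcbdbef')
  18 → (19, 'dgceggcdcbdbef')
  19 → (15, 'dgdfdgceggcdcbdbef')
  20 → (6, 'ecbdafcbgdgdfdgceggcdcbdbef')
  21 → (31, 'ef')
  22 → (22, 'eggcdcbdbef')
  23 → (32, 'f')
  24 → (11, 'fcbgdgdfdgceggcdcbdbef')
  25 → (18, 'fdgceggcdcbdbef')
  26 → (5, 'fecbdafcbgdgdfdgceggcdcbdbef')
  27 → (2, 'gcbfecbdafcbgdgdfdgceggcdcbdbef')
  28 → (24, 'gcdcbdbef')
  29 → (20, 'gceggcdcbdbef')
  30 → (16, 'gdfdgceggcdcbdbef')
  31 → (14, 'gdgdfdgceggcdcbdbef')
  32 → (23, 'ggcdcbdbef')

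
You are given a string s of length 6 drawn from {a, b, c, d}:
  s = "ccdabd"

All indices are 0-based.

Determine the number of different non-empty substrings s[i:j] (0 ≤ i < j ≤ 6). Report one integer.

19

rank→(start, suffix):
  0 → (3, 'abd')
  1 → (4, 'bd')
  2 → (0, 'ccdabd')
  3 → (1, 'cdabd')
  4 → (5, 'd')
  5 → (2, 'dabd')

SA = [3, 4, 0, 1, 5, 2]
[i] adj suffixes → lcp
  [1] 3/4 → 0 ('')
  [2] 4/0 → 0 ('')
  [3] 0/1 → 1 ('c')
  [4] 1/5 → 0 ('')
  [5] 5/2 → 1 ('d')

n(n+1)/2 = 6·7/2 = 21
Σ LCP = 0 + 0 + 0 + 1 + 0 + 1 = 2
distinct = 21 − 2 = 19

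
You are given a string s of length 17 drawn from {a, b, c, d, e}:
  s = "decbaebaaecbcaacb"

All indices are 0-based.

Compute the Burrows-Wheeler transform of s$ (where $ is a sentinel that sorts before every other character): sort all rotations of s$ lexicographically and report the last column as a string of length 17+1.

bcbabaceccbaee$ada

rank  rotation            last
    0  $decbaebaaecbcaacb  b
    1  aacb$decbaebaaecbc  c
    2  aaecbcaacb$decbaeb  b
    3  acb$decbaebaaecbca  a
    4  aebaaecbcaacb$decb  b
    5  aecbcaacb$decbaeba  a
    6  b$decbaebaaecbcaac  c
    7  baaecbcaacb$decbae  e
    8  baebaaecbcaacb$dec  c
    9  bcaacb$decbaebaaec  c
   10  caacb$decbaebaaecb  b
   11  cb$decbaebaaecbcaa  a
   12  cbaebaaecbcaacb$de  e
   13  cbcaacb$decbaebaae  e
   14  decbaebaaecbcaacb$  $
   15  ebaaecbcaacb$decba  a
   16  ecbaebaaecbcaacb$d  d
   17  ecbcaacb$decbaebaa  a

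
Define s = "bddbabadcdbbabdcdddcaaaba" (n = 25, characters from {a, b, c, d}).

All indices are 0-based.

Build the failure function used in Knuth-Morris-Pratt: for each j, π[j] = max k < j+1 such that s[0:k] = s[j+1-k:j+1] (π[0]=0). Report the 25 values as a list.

[0, 0, 0, 1, 0, 1, 0, 0, 0, 0, 1, 1, 0, 1, 2, 0, 0, 0, 0, 0, 0, 0, 0, 1, 0]

π[0] = 0
j=1 s[j]='d': π[1]=0 (border '')
j=2 s[j]='d': π[2]=0 (border '')
j=3 s[j]='b': π[3]=1 (border 'b')
j=4 s[j]='a': k: 1→0; π[4]=0 (border '')
j=5 s[j]='b': π[5]=1 (border 'b')
j=6 s[j]='a': k: 1→0; π[6]=0 (border '')
j=7 s[j]='d': π[7]=0 (border '')
j=8 s[j]='c': π[8]=0 (border '')
j=9 s[j]='d': π[9]=0 (border '')
j=10 s[j]='b': π[10]=1 (border 'b')
j=11 s[j]='b': k: 1→0; π[11]=1 (border 'b')
j=12 s[j]='a': k: 1→0; π[12]=0 (border '')
j=13 s[j]='b': π[13]=1 (border 'b')
j=14 s[j]='d': π[14]=2 (border 'bd')
j=15 s[j]='c': k: 2→0; π[15]=0 (border '')
j=16 s[j]='d': π[16]=0 (border '')
j=17 s[j]='d': π[17]=0 (border '')
j=18 s[j]='d': π[18]=0 (border '')
j=19 s[j]='c': π[19]=0 (border '')
j=20 s[j]='a': π[20]=0 (border '')
j=21 s[j]='a': π[21]=0 (border '')
j=22 s[j]='a': π[22]=0 (border '')
j=23 s[j]='b': π[23]=1 (border 'b')
j=24 s[j]='a': k: 1→0; π[24]=0 (border '')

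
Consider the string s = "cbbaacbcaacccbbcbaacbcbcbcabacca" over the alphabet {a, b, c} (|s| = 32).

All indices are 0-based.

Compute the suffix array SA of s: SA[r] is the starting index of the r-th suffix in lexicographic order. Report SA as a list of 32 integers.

rank→(start, suffix):
  0 → (31, 'a')
  1 → (3, 'aacbcaacccbbcbaacbcbcbcabacca')
  2 → (17, 'aacbcbcbcabacca')
  3 → (8, 'aacccbbcbaacbcbcbcabacca')
  4 → (26, 'abacca')
  5 → (4, 'acbcaacccbbcbaacbcbcbcabacca')
  6 → (18, 'acbcbcbcabacca')
  7 → (28, 'acca')
  8 → (9, 'acccbbcbaacbcbcbcabacca')
  9 → (2, 'baacbcaacccbbcbaacbcbcbcabacca')
  10 → (16, 'baacbcbcbcabacca')
  11 → (27, 'bacca')
  12 → (1, 'bbaacbcaacccbbcbaacbcbcbcabacca')
  13 → (13, 'bbcbaacbcbcbcabacca')
  14 → (6, 'bcaacccbbcbaacbcbcbcabacca')
  15 → (24, 'bcabacca')
  16 → (14, 'bcbaacbcbcbcabacca')
  17 → (22, 'bcbcabacca')
  18 → (20, 'bcbcbcabacca')
  19 → (30, 'ca')
  20 → (7, 'caacccbbcbaacbcbcbcabacca')
  21 → (25, 'cabacca')
  22 → (15, 'cbaacbcbcbcabacca')
  23 → (0, 'cbbaacbcaacccbbcbaacbcbcbcabacca')
  24 → (12, 'cbbcbaacbcbcbcabacca')
  25 → (5, 'cbcaacccbbcbaacbcbcbcabacca')
  26 → (23, 'cbcabacca')
  27 → (21, 'cbcbcabacca')
  28 → (19, 'cbcbcbcabacca')
  29 → (29, 'cca')
  30 → (11, 'ccbbcbaacbcbcbcabacca')
  31 → (10, 'cccbbcbaacbcbcbcabacca')

[31, 3, 17, 8, 26, 4, 18, 28, 9, 2, 16, 27, 1, 13, 6, 24, 14, 22, 20, 30, 7, 25, 15, 0, 12, 5, 23, 21, 19, 29, 11, 10]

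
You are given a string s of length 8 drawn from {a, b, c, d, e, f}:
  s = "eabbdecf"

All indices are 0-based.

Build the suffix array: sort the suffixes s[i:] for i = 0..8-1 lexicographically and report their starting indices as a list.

sorted suffixes:
  #0 SA[0]=1  'abbdecf'
  #1 SA[1]=2  'bbdecf'
  #2 SA[2]=3  'bdecf'
  #3 SA[3]=6  'cf'
  #4 SA[4]=4  'decf'
  #5 SA[5]=0  'eabbdecf'
  #6 SA[6]=5  'ecf'
  #7 SA[7]=7  'f'

[1, 2, 3, 6, 4, 0, 5, 7]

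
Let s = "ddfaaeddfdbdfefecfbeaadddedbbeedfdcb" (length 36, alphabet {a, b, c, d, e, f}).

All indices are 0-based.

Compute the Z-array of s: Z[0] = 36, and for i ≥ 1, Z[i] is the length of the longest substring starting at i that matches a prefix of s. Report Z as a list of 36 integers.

[36, 1, 0, 0, 0, 0, 3, 1, 0, 1, 0, 1, 0, 0, 0, 0, 0, 0, 0, 0, 0, 0, 2, 2, 1, 0, 1, 0, 0, 0, 0, 1, 0, 1, 0, 0]

Z[0]=36
i=1: i≥r, start 0; Z[1]=1 grow→box=[1,2)
i=2: i≥r, start 0; Z[2]=0
i=3: i≥r, start 0; Z[3]=0
i=4: i≥r, start 0; Z[4]=0
i=5: i≥r, start 0; Z[5]=0
i=6: i≥r, start 0; Z[6]=3 grow→box=[6,9)
i=7: min(r-i=2, Z[1]=1)=1; Z[7]=1
i=8: min(r-i=1, Z[2]=0)=0; Z[8]=0
i=9: i≥r, start 0; Z[9]=1 grow→box=[9,10)
i=10: i≥r, start 0; Z[10]=0
i=11: i≥r, start 0; Z[11]=1 grow→box=[11,12)
i=12: i≥r, start 0; Z[12]=0
i=13: i≥r, start 0; Z[13]=0
i=14: i≥r, start 0; Z[14]=0
i=15: i≥r, start 0; Z[15]=0
i=16: i≥r, start 0; Z[16]=0
i=17: i≥r, start 0; Z[17]=0
i=18: i≥r, start 0; Z[18]=0
i=19: i≥r, start 0; Z[19]=0
i=20: i≥r, start 0; Z[20]=0
i=21: i≥r, start 0; Z[21]=0
i=22: i≥r, start 0; Z[22]=2 grow→box=[22,24)
i=23: min(r-i=1, Z[1]=1)=1; Z[23]=2 grow→box=[23,25)
i=24: min(r-i=1, Z[1]=1)=1; Z[24]=1
i=25: i≥r, start 0; Z[25]=0
i=26: i≥r, start 0; Z[26]=1 grow→box=[26,27)
i=27: i≥r, start 0; Z[27]=0
i=28: i≥r, start 0; Z[28]=0
i=29: i≥r, start 0; Z[29]=0
i=30: i≥r, start 0; Z[30]=0
i=31: i≥r, start 0; Z[31]=1 grow→box=[31,32)
i=32: i≥r, start 0; Z[32]=0
i=33: i≥r, start 0; Z[33]=1 grow→box=[33,34)
i=34: i≥r, start 0; Z[34]=0
i=35: i≥r, start 0; Z[35]=0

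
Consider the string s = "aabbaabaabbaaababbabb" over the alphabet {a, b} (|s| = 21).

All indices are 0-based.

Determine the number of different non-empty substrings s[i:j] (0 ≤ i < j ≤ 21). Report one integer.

rank→(start, suffix):
  0 → (11, 'aaababbabb')
  1 → (4, 'aabaabbaaababbabb')
  2 → (12, 'aababbabb')
  3 → (7, 'aabbaaababbabb')
  4 → (0, 'aabbaabaabbaaababbabb')
  5 → (5, 'abaabbaaababbabb')
  6 → (13, 'ababbabb')
  7 → (18, 'abb')
  8 → (8, 'abbaaababbabb')
  9 → (1, 'abbaabaabbaaababbabb')
  10 → (15, 'abbabb')
  11 → (20, 'b')
  12 → (10, 'baaababbabb')
  13 → (3, 'baabaabbaaababbabb')
  14 → (6, 'baabbaaababbabb')
  15 → (17, 'babb')
  16 → (14, 'babbabb')
  17 → (19, 'bb')
  18 → (9, 'bbaaababbabb')
  19 → (2, 'bbaabaabbaaababbabb')
  20 → (16, 'bbabb')

SA = [11, 4, 12, 7, 0, 5, 13, 18, 8, 1, 15, 20, 10, 3, 6, 17, 14, 19, 9, 2, 16]
i: (SA[i-1],SA[i]) lcp shared
  1: (11,4) 2 'aa'
  2: (4,12) 4 'aaba'
  3: (12,7) 3 'aab'
  4: (7,0) 6 'aabbaa'
  5: (0,5) 1 'a'
  6: (5,13) 3 'aba'
  7: (13,18) 2 'ab'
  8: (18,8) 3 'abb'
  9: (8,1) 5 'abbaa'
  10: (1,15) 4 'abba'
  11: (15,20) 0 ''
  12: (20,10) 1 'b'
  13: (10,3) 3 'baa'
  14: (3,6) 4 'baab'
  15: (6,17) 2 'ba'
  16: (17,14) 4 'babb'
  17: (14,19) 1 'b'
  18: (19,9) 2 'bb'
  19: (9,2) 4 'bbaa'
  20: (2,16) 3 'bba'

n(n+1)/2 = 21·22/2 = 231
Σ LCP = 0 + 2 + 4 + 3 + 6 + 1 + 3 + 2 + 3 + 5 + 4 + 0 + 1 + 3 + 4 + 2 + 4 + 1 + 2 + 4 + 3 = 57
distinct = 231 − 57 = 174

174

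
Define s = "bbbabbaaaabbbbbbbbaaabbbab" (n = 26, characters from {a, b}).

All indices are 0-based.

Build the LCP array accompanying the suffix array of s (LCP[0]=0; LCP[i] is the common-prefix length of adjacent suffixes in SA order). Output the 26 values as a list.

[0, 3, 6, 2, 5, 1, 2, 3, 4, 0, 1, 4, 2, 3, 1, 5, 3, 4, 2, 4, 5, 3, 4, 5, 6, 7]

sorted suffixes:
  #0 SA[0]=6  'aaaabbbbbbbbaaabbbab'
  #1 SA[1]=18  'aaabbbab'
  #2 SA[2]=7  'aaabbbbbbbbaaabbbab'
  #3 SA[3]=19  'aabbbab'
  #4 SA[4]=8  'aabbbbbbbbaaabbbab'
  #5 SA[5]=24  'ab'
  #6 SA[6]=3  'abbaaaabbbbbbbbaaabbbab'
  #7 SA[7]=20  'abbbab'
  #8 SA[8]=9  'abbbbbbbbaaabbbab'
  #9 SA[9]=25  'b'
  #10 SA[10]=5  'baaaabbbbbbbbaaabbbab'
  #11 SA[11]=17  'baaabbbab'
  #12 SA[12]=23  'bab'
  #13 SA[13]=2  'babbaaaabbbbbbbbaaabbbab'
  #14 SA[14]=4  'bbaaaabbbbbbbbaaabbbab'
  #15 SA[15]=16  'bbaaabbbab'
  #16 SA[16]=22  'bbab'
  #17 SA[17]=1  'bbabbaaaabbbbbbbbaaabbbab'
  #18 SA[18]=15  'bbbaaabbbab'
  #19 SA[19]=21  'bbbab'
  #20 SA[20]=0  'bbbabbaaaabbbbbbbbaaabbbab'
  #21 SA[21]=14  'bbbbaaabbbab'
  #22 SA[22]=13  'bbbbbaaabbbab'
  #23 SA[23]=12  'bbbbbbaaabbbab'
  #24 SA[24]=11  'bbbbbbbaaabbbab'
  #25 SA[25]=10  'bbbbbbbbaaabbbab'

SA = [6, 18, 7, 19, 8, 24, 3, 20, 9, 25, 5, 17, 23, 2, 4, 16, 22, 1, 15, 21, 0, 14, 13, 12, 11, 10]
i: (SA[i-1],SA[i]) lcp shared
  1: (6,18) 3 'aaa'
  2: (18,7) 6 'aaabbb'
  3: (7,19) 2 'aa'
  4: (19,8) 5 'aabbb'
  5: (8,24) 1 'a'
  6: (24,3) 2 'ab'
  7: (3,20) 3 'abb'
  8: (20,9) 4 'abbb'
  9: (9,25) 0 ''
  10: (25,5) 1 'b'
  11: (5,17) 4 'baaa'
  12: (17,23) 2 'ba'
  13: (23,2) 3 'bab'
  14: (2,4) 1 'b'
  15: (4,16) 5 'bbaaa'
  16: (16,22) 3 'bba'
  17: (22,1) 4 'bbab'
  18: (1,15) 2 'bb'
  19: (15,21) 4 'bbba'
  20: (21,0) 5 'bbbab'
  21: (0,14) 3 'bbb'
  22: (14,13) 4 'bbbb'
  23: (13,12) 5 'bbbbb'
  24: (12,11) 6 'bbbbbb'
  25: (11,10) 7 'bbbbbbb'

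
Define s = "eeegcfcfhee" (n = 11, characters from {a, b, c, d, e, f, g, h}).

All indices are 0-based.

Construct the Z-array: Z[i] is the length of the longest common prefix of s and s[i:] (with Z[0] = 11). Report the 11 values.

[11, 2, 1, 0, 0, 0, 0, 0, 0, 2, 1]

Z[0]=11
i=1: outside box; Z[1]=2 grow→box=[1,3)
i=2: min(r-i=1, Z[1]=2)=1; Z[2]=1
i=3: outside box; Z[3]=0
i=4: outside box; Z[4]=0
i=5: outside box; Z[5]=0
i=6: outside box; Z[6]=0
i=7: outside box; Z[7]=0
i=8: outside box; Z[8]=0
i=9: outside box; Z[9]=2 grow→box=[9,11)
i=10: min(r-i=1, Z[1]=2)=1; Z[10]=1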